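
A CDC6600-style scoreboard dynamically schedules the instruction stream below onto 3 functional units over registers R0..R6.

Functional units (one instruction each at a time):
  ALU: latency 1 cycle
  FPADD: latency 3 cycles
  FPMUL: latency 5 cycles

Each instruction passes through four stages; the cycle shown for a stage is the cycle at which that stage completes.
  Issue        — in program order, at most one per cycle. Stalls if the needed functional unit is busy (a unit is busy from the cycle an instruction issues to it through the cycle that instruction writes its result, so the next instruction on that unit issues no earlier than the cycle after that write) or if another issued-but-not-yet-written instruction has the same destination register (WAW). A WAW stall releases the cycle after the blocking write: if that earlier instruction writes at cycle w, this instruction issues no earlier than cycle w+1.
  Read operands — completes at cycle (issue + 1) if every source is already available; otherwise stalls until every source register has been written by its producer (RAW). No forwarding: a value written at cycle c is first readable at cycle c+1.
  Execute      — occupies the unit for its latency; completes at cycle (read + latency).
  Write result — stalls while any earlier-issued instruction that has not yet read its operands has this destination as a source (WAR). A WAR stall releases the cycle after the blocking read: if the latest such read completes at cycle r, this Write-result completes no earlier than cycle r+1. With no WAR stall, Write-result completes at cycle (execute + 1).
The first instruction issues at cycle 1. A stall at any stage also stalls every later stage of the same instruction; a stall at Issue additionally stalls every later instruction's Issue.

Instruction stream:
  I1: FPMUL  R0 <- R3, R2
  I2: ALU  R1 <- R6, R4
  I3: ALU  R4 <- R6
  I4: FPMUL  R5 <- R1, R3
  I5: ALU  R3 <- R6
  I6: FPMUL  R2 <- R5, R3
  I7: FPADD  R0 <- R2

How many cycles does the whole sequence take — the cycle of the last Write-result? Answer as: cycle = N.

t=1  I1 issues→FPMUL
t=2  I1 reads · I2 issues→ALU
t=3  I2 reads
t=4  I2 exec-done
t=5  I2 writes R1
t=6  I3 issues→ALU
t=7  I1 exec-done · I3 reads
t=8  I1 writes R0 · I3 exec-done
t=9  I3 writes R4 · I4 issues→FPMUL
t=10  I4 reads · I5 issues→ALU
t=11  I5 reads
t=12  I5 exec-done
t=13  I5 writes R3
t=15  I4 exec-done
t=16  I4 writes R5
t=17  I6 issues→FPMUL
t=18  I6 reads · I7 issues→FPADD
t=23  I6 exec-done
t=24  I6 writes R2
t=25  I7 reads
t=28  I7 exec-done
t=29  I7 writes R0

cycle = 29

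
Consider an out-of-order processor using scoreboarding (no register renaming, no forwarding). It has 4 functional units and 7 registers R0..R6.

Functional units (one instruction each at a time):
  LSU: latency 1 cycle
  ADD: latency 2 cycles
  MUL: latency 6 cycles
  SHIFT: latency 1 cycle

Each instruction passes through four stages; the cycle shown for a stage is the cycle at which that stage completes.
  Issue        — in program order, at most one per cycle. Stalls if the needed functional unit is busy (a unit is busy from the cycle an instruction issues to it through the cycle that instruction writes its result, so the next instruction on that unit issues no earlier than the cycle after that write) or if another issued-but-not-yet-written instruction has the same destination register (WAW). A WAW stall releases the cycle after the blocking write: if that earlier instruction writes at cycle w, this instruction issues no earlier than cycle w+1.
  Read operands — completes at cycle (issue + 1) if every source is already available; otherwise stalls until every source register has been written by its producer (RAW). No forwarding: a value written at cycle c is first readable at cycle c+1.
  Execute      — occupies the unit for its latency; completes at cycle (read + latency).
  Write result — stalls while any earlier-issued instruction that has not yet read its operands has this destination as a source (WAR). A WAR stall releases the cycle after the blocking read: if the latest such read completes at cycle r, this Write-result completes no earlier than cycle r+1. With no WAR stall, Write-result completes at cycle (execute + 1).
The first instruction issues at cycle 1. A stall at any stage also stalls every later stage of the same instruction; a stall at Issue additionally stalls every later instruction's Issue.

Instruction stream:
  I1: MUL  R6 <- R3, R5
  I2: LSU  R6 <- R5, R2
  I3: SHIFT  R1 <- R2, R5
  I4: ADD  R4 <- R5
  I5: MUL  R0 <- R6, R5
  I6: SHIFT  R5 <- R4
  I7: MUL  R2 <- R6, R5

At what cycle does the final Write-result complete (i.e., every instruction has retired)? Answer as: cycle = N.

cycle 1: I1 dispatched to MUL
cycle 2: I1 operands ready
cycle 8: I1 complete
cycle 9: R6←I1
cycle 10: I2 dispatched to LSU
cycle 11: I2 operands ready | I3 dispatched to SHIFT
cycle 12: I2 complete | I3 operands ready | I4 dispatched to ADD
cycle 13: R6←I2 | I3 complete | I4 operands ready | I5 dispatched to MUL
cycle 14: R1←I3 | I5 operands ready
cycle 15: I4 complete | I6 dispatched to SHIFT
cycle 16: R4←I4
cycle 17: I6 operands ready
cycle 18: I6 complete
cycle 19: R5←I6
cycle 20: I5 complete
cycle 21: R0←I5
cycle 22: I7 dispatched to MUL
cycle 23: I7 operands ready
cycle 29: I7 complete
cycle 30: R2←I7

cycle = 30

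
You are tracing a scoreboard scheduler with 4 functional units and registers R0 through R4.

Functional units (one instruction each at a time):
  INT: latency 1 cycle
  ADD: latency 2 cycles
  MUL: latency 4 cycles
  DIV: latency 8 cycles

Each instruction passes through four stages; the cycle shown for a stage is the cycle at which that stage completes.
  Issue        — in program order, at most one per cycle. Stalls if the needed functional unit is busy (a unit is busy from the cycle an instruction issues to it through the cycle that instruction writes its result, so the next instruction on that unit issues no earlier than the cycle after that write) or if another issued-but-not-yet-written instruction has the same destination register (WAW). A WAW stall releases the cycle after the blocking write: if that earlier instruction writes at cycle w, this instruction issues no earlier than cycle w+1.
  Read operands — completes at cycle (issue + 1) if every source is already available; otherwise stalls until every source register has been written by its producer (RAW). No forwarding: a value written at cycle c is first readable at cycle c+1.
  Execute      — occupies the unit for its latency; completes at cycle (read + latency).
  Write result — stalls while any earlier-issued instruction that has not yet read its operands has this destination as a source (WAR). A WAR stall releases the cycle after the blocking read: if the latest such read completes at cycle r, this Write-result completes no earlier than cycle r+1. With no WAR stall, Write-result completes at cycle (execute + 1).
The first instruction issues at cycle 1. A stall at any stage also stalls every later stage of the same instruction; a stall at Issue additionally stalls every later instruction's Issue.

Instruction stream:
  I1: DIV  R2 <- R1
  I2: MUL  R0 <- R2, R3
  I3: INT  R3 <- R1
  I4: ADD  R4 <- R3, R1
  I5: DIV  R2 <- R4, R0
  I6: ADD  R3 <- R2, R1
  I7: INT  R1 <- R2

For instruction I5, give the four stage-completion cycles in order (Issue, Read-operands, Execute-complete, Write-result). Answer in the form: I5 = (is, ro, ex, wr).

[I1] 1/2/10/11
[I2] 2/12/16/17  (RAW R2: wait I1 write@11)
[I3] 3/4/5/13  (WAR R3: wait I2 read@12)
[I4] 4/14/16/17  (RAW R3: wait I3 write@13)
[I5] 12/18/26/27  (struct: DIV busy until I1 writes@11; RAW R4: wait I4 write@17; RAW R0: wait I2 write@17)
[I6] 18/28/30/31  (struct: ADD busy until I4 writes@17; RAW R2: wait I5 write@27)
[I7] 19/28/29/30  (RAW R2: wait I5 write@27)

I5 = (12, 18, 26, 27)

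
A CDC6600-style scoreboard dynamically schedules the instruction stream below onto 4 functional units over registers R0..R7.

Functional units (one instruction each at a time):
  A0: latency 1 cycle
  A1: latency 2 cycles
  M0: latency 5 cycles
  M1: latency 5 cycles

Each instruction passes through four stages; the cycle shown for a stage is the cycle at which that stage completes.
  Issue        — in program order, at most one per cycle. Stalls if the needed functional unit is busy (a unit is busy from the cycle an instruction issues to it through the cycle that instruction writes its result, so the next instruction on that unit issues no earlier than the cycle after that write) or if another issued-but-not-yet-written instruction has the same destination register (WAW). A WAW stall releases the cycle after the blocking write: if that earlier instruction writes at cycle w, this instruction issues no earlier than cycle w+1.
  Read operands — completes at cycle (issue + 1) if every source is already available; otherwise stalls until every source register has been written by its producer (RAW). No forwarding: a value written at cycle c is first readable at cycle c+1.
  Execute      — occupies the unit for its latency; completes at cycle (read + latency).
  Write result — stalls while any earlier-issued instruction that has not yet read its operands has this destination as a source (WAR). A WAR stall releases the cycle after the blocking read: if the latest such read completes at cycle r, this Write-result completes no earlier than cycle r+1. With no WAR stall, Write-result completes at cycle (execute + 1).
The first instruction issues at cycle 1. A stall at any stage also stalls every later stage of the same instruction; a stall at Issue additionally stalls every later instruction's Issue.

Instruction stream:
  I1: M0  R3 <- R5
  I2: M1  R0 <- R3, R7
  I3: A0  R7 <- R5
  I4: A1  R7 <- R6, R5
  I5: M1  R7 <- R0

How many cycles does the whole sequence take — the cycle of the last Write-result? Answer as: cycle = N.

c1: issue I1 (M0)
c2: I1 read-ops · issue I2 (M1)
c3: issue I3 (A0)
c4: I3 read-ops
c5: I3 finished on A0
c7: I1 finished on M0
c8: I1→R3
c9: I2 read-ops
c10: I3→R7
c11: issue I4 (A1)
c12: I4 read-ops
c14: I2 finished on M1 · I4 finished on A1
c15: I2→R0 · I4→R7
c16: issue I5 (M1)
c17: I5 read-ops
c22: I5 finished on M1
c23: I5→R7

cycle = 23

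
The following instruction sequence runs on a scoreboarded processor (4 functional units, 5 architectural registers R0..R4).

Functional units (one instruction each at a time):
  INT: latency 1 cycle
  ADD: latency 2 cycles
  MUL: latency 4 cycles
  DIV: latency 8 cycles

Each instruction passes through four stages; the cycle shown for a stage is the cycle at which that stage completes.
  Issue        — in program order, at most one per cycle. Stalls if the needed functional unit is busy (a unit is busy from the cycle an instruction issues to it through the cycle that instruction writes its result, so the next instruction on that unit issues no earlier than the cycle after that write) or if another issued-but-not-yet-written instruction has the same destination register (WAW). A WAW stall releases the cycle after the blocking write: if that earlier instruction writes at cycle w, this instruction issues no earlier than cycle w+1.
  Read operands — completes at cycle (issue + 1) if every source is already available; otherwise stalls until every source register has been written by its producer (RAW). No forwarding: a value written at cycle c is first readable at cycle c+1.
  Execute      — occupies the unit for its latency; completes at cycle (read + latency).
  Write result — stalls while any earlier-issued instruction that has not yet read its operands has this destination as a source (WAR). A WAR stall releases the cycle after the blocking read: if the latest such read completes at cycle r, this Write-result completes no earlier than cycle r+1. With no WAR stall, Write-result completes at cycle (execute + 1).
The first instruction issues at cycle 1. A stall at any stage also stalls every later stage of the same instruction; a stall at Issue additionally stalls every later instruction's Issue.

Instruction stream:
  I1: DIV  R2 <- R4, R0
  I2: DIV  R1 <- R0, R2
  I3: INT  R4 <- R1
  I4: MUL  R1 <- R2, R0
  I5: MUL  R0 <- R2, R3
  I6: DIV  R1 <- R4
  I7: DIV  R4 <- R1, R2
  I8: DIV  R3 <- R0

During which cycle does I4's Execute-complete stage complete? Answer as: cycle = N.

cycle 1: issue I1 (DIV)
cycle 2: I1 read-ops
cycle 10: I1 finished on DIV
cycle 11: I1→R2
cycle 12: issue I2 (DIV)
cycle 13: I2 read-ops; issue I3 (INT)
cycle 21: I2 finished on DIV
cycle 22: I2→R1
cycle 23: I3 read-ops; issue I4 (MUL)
cycle 24: I3 finished on INT; I4 read-ops
cycle 25: I3→R4
cycle 28: I4 finished on MUL
cycle 29: I4→R1
cycle 30: issue I5 (MUL)
cycle 31: I5 read-ops; issue I6 (DIV)
cycle 32: I6 read-ops
cycle 35: I5 finished on MUL
cycle 36: I5→R0
cycle 40: I6 finished on DIV
cycle 41: I6→R1
cycle 42: issue I7 (DIV)
cycle 43: I7 read-ops
cycle 51: I7 finished on DIV
cycle 52: I7→R4
cycle 53: issue I8 (DIV)
cycle 54: I8 read-ops
cycle 62: I8 finished on DIV
cycle 63: I8→R3

cycle = 28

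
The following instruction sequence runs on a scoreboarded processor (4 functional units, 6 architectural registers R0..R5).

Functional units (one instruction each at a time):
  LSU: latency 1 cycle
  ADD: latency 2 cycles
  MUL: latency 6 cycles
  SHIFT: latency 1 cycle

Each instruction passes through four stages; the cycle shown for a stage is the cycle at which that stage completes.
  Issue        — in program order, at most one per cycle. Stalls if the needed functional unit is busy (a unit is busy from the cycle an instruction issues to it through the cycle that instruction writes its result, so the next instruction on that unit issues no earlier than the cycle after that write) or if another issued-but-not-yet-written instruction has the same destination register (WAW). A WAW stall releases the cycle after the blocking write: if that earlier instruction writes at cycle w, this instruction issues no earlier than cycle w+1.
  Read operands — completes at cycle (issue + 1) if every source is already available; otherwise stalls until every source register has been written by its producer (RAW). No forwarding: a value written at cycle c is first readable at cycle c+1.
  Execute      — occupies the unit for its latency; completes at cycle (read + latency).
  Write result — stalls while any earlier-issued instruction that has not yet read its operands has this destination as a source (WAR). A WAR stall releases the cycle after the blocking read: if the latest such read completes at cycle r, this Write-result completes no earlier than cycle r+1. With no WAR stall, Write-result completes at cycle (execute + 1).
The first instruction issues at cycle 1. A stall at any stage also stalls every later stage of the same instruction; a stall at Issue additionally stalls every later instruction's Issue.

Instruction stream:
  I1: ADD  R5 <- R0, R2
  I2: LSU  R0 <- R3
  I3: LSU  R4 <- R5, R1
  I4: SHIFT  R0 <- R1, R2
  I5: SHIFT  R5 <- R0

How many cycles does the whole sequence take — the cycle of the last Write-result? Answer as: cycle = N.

cycle = 14

I1  is:1  ro:2  ex:4  wr:5
I2  is:2  ro:3  ex:4  wr:5
I3  is:6  ro:7  ex:8  wr:9  — struct: LSU busy until I2 writes@5
I4  is:7  ro:8  ex:9  wr:10
I5  is:11  ro:12  ex:13  wr:14  — struct: SHIFT busy until I4 writes@10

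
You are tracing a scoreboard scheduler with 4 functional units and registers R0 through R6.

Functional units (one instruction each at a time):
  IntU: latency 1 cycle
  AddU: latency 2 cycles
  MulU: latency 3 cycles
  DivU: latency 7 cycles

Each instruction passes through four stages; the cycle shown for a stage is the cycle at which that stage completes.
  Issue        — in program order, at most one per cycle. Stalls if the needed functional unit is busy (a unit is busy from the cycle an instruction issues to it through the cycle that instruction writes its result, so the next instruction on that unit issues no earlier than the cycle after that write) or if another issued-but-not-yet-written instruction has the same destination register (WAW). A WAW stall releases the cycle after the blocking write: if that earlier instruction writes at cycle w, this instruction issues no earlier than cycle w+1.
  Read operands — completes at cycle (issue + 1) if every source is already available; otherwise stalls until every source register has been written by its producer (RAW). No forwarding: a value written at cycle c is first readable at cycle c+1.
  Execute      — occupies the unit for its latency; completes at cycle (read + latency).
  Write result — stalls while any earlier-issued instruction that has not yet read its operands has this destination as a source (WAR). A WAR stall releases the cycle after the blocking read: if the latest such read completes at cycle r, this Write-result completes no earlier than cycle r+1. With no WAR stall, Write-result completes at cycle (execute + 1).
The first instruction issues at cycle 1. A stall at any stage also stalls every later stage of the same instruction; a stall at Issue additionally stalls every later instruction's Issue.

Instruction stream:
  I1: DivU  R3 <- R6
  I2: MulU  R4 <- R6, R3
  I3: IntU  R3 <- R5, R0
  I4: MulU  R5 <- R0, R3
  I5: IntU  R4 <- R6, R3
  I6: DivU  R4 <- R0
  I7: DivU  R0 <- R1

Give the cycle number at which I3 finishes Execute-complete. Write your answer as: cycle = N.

t=1  issue I1 (DivU)
t=2  I1 read-ops; issue I2 (MulU)
t=9  I1 finished on DivU
t=10  I1→R3
t=11  I2 read-ops; issue I3 (IntU)
t=12  I3 read-ops
t=13  I3 finished on IntU
t=14  I2 finished on MulU; I3→R3
t=15  I2→R4
t=16  issue I4 (MulU)
t=17  I4 read-ops; issue I5 (IntU)
t=18  I5 read-ops
t=19  I5 finished on IntU
t=20  I4 finished on MulU; I5→R4
t=21  I4→R5; issue I6 (DivU)
t=22  I6 read-ops
t=29  I6 finished on DivU
t=30  I6→R4
t=31  issue I7 (DivU)
t=32  I7 read-ops
t=39  I7 finished on DivU
t=40  I7→R0

cycle = 13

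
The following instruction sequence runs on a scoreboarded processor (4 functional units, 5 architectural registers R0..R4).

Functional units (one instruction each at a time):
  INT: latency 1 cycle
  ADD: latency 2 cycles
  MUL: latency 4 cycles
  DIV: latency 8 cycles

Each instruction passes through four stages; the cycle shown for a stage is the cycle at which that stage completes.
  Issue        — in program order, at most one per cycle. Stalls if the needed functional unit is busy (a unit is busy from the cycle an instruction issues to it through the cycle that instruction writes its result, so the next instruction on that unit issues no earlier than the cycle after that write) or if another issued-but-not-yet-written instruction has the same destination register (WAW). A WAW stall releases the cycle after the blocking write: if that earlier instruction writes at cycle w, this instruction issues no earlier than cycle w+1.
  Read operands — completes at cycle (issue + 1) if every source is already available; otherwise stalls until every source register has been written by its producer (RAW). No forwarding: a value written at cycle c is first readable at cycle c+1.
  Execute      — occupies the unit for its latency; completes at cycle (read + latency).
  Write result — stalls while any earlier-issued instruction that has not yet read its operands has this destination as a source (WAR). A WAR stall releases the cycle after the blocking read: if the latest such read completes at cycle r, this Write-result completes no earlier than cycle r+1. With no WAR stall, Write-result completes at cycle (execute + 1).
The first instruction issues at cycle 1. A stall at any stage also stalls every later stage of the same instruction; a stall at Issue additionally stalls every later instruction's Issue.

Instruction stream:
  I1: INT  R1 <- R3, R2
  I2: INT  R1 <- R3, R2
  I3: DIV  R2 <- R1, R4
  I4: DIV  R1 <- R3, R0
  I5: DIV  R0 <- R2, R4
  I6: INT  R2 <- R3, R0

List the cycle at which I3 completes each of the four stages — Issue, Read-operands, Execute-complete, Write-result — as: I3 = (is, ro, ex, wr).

I3 = (6, 9, 17, 18)

1) issue 1, read 2, done 3, write 4
2) issue 5, read 6, done 7, write 8  <struct: INT busy until I1 writes@4>
3) issue 6, read 9, done 17, write 18  <RAW R1: wait I2 write@8>
4) issue 19, read 20, done 28, write 29  <struct: DIV busy until I3 writes@18>
5) issue 30, read 31, done 39, write 40  <struct: DIV busy until I4 writes@29>
6) issue 31, read 41, done 42, write 43  <RAW R0: wait I5 write@40>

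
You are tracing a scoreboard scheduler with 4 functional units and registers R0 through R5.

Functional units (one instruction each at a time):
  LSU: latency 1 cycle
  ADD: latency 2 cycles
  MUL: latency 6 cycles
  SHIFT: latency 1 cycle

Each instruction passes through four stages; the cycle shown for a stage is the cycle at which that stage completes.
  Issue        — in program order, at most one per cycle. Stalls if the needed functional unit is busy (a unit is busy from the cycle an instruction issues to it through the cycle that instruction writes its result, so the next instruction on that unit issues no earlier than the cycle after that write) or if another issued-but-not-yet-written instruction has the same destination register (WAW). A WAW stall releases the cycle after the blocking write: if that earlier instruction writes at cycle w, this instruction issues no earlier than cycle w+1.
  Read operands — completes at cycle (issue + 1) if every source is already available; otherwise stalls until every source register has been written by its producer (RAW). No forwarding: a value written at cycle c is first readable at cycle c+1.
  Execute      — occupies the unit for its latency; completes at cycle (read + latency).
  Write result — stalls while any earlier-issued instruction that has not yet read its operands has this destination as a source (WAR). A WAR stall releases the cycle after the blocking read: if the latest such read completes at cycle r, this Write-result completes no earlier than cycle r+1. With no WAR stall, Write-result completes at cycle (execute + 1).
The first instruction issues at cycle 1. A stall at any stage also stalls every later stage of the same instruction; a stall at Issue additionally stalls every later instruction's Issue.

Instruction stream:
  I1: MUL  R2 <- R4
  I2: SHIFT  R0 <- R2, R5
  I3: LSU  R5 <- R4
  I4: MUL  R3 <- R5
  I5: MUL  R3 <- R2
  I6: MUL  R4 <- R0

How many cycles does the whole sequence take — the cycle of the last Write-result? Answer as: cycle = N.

[1] I1→MUL
[2] I1 RO; I2→SHIFT
[3] I3→LSU
[4] I3 RO
[5] I3 EX
[8] I1 EX
[9] I1 WR R2
[10] I2 RO; I4→MUL
[11] I2 EX; I3 WR R5
[12] I2 WR R0; I4 RO
[18] I4 EX
[19] I4 WR R3
[20] I5→MUL
[21] I5 RO
[27] I5 EX
[28] I5 WR R3
[29] I6→MUL
[30] I6 RO
[36] I6 EX
[37] I6 WR R4

cycle = 37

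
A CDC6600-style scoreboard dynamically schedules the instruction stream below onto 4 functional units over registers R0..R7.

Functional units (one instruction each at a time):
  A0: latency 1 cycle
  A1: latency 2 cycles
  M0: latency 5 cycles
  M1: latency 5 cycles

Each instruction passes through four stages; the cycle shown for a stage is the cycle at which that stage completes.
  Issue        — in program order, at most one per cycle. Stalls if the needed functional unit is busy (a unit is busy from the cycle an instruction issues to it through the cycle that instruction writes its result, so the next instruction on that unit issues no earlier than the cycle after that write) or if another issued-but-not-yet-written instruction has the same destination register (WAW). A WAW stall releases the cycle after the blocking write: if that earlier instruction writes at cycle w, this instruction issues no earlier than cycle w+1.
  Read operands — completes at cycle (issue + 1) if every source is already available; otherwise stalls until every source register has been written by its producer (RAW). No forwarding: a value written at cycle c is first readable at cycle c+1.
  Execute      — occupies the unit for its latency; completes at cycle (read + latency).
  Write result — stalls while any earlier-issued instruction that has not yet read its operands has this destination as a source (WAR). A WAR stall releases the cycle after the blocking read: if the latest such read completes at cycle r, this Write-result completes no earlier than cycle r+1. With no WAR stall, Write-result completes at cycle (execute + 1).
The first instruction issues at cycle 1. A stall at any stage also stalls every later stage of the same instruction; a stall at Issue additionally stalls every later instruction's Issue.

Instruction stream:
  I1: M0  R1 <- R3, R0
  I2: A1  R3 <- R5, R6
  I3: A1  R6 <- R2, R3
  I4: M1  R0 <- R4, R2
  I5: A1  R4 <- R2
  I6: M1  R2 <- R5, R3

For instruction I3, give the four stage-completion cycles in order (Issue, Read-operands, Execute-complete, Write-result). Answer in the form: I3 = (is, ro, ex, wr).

I3 = (7, 8, 10, 11)

[1] issue I1 (M0)
[2] I1 read-ops, issue I2 (A1)
[3] I2 read-ops
[5] I2 finished on A1
[6] I2→R3
[7] I1 finished on M0, issue I3 (A1)
[8] I1→R1, I3 read-ops, issue I4 (M1)
[9] I4 read-ops
[10] I3 finished on A1
[11] I3→R6
[12] issue I5 (A1)
[13] I5 read-ops
[14] I4 finished on M1
[15] I4→R0, I5 finished on A1
[16] I5→R4, issue I6 (M1)
[17] I6 read-ops
[22] I6 finished on M1
[23] I6→R2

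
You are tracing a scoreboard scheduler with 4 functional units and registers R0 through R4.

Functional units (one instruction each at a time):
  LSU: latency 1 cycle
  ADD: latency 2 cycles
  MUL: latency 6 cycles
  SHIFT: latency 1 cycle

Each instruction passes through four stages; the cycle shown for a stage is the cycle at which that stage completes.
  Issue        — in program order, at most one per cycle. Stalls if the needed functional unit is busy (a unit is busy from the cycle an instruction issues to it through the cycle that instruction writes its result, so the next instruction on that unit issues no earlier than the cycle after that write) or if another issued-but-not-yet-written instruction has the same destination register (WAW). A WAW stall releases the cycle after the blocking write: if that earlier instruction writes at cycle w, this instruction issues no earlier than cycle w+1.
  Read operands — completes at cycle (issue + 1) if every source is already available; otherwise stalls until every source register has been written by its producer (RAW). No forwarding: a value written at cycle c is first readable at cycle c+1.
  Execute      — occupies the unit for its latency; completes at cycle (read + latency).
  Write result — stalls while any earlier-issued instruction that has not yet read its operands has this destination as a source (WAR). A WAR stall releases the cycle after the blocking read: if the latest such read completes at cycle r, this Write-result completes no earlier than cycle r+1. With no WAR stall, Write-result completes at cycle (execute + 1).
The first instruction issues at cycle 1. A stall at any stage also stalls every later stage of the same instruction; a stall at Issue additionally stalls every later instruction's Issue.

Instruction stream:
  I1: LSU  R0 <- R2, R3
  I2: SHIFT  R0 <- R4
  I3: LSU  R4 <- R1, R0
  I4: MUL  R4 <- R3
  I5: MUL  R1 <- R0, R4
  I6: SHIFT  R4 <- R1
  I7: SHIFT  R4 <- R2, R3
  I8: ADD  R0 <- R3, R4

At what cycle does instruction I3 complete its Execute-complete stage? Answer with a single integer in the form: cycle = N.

cycle = 10

I1: IS=1 RO=2 EX=3 WR=4
I2: IS=5 RO=6 EX=7 WR=8  [WAW R0: wait I1 write@4]
I3: IS=6 RO=9 EX=10 WR=11  [RAW R0: wait I2 write@8]
I4: IS=12 RO=13 EX=19 WR=20  [WAW R4: wait I3 write@11]
I5: IS=21 RO=22 EX=28 WR=29  [struct: MUL busy until I4 writes@20]
I6: IS=22 RO=30 EX=31 WR=32  [RAW R1: wait I5 write@29]
I7: IS=33 RO=34 EX=35 WR=36  [struct: SHIFT busy until I6 writes@32]
I8: IS=34 RO=37 EX=39 WR=40  [RAW R4: wait I7 write@36]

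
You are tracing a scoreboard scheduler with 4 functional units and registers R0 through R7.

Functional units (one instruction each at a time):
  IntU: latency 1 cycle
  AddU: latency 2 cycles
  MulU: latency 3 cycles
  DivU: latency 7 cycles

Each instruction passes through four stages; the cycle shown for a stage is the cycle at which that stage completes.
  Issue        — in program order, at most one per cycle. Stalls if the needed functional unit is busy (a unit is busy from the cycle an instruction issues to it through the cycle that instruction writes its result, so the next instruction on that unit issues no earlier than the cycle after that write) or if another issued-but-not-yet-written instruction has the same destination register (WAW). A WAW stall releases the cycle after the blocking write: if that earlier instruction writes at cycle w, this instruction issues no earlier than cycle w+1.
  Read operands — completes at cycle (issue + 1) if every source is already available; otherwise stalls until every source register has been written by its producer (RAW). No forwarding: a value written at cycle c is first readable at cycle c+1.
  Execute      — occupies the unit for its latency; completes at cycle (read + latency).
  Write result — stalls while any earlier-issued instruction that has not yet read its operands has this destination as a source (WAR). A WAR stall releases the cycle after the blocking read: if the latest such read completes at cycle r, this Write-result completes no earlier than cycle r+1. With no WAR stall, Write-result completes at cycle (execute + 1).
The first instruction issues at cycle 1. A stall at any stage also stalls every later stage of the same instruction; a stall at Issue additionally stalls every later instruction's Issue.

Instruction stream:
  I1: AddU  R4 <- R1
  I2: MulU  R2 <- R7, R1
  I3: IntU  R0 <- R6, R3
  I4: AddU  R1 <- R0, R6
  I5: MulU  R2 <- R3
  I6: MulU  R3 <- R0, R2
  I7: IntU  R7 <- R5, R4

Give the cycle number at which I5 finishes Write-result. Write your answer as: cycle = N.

cycle = 13

t=1  issue I1 (AddU)
t=2  I1 read-ops; issue I2 (MulU)
t=3  I2 read-ops; issue I3 (IntU)
t=4  I1 finished on AddU; I3 read-ops
t=5  I1→R4; I3 finished on IntU
t=6  I2 finished on MulU; I3→R0; issue I4 (AddU)
t=7  I2→R2; I4 read-ops
t=8  issue I5 (MulU)
t=9  I4 finished on AddU; I5 read-ops
t=10  I4→R1
t=12  I5 finished on MulU
t=13  I5→R2
t=14  issue I6 (MulU)
t=15  I6 read-ops; issue I7 (IntU)
t=16  I7 read-ops
t=17  I7 finished on IntU
t=18  I6 finished on MulU; I7→R7
t=19  I6→R3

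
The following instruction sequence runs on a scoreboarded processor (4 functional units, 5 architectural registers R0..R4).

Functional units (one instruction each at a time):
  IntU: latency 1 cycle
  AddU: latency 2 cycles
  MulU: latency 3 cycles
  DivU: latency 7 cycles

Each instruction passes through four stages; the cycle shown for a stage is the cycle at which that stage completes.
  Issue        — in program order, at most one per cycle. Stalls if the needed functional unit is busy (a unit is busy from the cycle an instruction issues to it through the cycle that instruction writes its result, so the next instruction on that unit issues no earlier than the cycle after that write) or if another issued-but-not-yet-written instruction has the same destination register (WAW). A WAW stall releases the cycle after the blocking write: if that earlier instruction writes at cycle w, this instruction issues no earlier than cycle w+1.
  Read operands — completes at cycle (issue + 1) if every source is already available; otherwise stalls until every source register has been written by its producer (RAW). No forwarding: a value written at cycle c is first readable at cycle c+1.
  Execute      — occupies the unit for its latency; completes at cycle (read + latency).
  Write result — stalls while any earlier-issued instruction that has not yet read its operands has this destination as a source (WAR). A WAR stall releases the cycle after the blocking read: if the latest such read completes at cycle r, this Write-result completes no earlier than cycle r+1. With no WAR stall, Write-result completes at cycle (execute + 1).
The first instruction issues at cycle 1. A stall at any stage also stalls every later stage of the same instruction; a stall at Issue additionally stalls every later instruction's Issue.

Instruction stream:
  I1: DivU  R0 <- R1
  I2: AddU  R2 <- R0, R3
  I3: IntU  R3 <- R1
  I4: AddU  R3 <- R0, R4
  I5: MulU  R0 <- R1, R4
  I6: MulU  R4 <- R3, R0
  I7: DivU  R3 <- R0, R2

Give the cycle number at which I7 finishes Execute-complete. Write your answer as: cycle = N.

[1] I1 issues→DivU
[2] I1 reads · I2 issues→AddU
[3] I3 issues→IntU
[4] I3 reads
[5] I3 exec-done
[9] I1 exec-done
[10] I1 writes R0
[11] I2 reads
[12] I3 writes R3
[13] I2 exec-done
[14] I2 writes R2
[15] I4 issues→AddU
[16] I4 reads · I5 issues→MulU
[17] I5 reads
[18] I4 exec-done
[19] I4 writes R3
[20] I5 exec-done
[21] I5 writes R0
[22] I6 issues→MulU
[23] I6 reads · I7 issues→DivU
[24] I7 reads
[26] I6 exec-done
[27] I6 writes R4
[31] I7 exec-done
[32] I7 writes R3

cycle = 31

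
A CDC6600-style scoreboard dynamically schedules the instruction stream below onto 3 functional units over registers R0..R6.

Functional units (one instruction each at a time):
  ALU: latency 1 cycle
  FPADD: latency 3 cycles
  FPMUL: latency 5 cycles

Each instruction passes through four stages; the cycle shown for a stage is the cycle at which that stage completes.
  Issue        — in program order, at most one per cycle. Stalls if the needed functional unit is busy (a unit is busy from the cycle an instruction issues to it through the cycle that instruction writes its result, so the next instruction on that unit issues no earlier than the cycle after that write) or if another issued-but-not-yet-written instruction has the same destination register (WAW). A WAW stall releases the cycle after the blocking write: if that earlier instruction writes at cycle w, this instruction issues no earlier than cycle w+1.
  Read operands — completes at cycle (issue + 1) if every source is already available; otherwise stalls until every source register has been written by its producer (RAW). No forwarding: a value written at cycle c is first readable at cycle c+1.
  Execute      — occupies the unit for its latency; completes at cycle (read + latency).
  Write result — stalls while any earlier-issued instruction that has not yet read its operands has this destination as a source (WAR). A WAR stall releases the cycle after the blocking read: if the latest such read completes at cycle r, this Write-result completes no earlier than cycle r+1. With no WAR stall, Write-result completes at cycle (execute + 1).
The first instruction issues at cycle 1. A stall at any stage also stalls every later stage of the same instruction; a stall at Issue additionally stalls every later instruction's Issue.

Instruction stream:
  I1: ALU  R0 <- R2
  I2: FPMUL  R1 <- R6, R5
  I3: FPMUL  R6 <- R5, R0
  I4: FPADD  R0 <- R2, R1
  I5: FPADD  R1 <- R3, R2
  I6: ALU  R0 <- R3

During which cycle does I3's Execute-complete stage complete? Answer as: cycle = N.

cycle = 16

I1: IS=1 RO=2 EX=3 WR=4
I2: IS=2 RO=3 EX=8 WR=9
I3: IS=10 RO=11 EX=16 WR=17  [struct: FPMUL busy until I2 writes@9]
I4: IS=11 RO=12 EX=15 WR=16
I5: IS=17 RO=18 EX=21 WR=22  [struct: FPADD busy until I4 writes@16]
I6: IS=18 RO=19 EX=20 WR=21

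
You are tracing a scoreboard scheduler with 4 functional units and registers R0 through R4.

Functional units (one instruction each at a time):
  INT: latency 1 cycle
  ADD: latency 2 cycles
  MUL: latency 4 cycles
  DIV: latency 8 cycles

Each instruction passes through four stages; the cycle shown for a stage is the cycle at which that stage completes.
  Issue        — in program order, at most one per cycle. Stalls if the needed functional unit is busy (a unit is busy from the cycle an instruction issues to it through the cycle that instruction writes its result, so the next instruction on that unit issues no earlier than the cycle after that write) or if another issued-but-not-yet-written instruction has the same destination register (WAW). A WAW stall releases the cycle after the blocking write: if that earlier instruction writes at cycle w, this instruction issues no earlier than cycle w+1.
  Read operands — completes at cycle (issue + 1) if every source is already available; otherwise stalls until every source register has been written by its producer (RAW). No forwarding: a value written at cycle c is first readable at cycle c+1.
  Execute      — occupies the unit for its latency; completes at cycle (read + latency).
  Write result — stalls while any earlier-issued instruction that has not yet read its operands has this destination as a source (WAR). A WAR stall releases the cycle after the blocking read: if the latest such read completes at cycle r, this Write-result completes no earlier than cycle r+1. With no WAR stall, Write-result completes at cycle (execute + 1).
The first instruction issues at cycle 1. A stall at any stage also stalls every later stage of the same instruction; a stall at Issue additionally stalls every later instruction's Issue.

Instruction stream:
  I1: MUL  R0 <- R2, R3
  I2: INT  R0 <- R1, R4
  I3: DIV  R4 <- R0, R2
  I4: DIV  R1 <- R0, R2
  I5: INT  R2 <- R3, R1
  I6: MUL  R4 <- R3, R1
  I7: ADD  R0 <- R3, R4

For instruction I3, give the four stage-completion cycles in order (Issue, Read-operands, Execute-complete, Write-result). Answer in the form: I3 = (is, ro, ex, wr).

I1 -> (1, 2, 6, 7)
I2 -> (8, 9, 10, 11)  // WAW R0: wait I1 write@7
I3 -> (9, 12, 20, 21)  // RAW R0: wait I2 write@11
I4 -> (22, 23, 31, 32)  // struct: DIV busy until I3 writes@21
I5 -> (23, 33, 34, 35)  // RAW R1: wait I4 write@32
I6 -> (24, 33, 37, 38)  // RAW R1: wait I4 write@32
I7 -> (25, 39, 41, 42)  // RAW R4: wait I6 write@38

I3 = (9, 12, 20, 21)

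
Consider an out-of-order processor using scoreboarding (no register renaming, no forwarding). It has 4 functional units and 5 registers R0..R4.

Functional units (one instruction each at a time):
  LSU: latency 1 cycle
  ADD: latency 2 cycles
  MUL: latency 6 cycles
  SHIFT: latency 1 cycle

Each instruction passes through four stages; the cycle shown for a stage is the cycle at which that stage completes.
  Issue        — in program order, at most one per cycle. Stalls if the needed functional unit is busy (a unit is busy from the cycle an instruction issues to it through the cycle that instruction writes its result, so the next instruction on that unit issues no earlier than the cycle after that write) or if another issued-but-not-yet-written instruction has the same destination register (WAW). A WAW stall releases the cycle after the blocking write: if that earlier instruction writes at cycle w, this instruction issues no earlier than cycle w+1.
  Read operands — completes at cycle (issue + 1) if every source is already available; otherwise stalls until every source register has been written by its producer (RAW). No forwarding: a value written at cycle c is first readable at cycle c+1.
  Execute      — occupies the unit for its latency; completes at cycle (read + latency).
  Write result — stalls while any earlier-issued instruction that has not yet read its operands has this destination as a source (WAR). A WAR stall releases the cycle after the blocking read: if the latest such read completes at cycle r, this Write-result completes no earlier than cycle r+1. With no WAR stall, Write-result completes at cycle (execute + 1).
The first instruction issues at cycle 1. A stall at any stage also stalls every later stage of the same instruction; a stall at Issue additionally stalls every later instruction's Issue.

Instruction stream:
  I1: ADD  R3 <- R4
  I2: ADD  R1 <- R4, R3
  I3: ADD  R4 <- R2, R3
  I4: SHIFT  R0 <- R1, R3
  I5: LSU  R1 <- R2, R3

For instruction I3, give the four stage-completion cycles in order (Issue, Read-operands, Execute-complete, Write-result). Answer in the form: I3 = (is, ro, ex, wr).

I3 = (11, 12, 14, 15)

1) issue 1, read 2, done 4, write 5
2) issue 6, read 7, done 9, write 10  <struct: ADD busy until I1 writes@5>
3) issue 11, read 12, done 14, write 15  <struct: ADD busy until I2 writes@10>
4) issue 12, read 13, done 14, write 15
5) issue 13, read 14, done 15, write 16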